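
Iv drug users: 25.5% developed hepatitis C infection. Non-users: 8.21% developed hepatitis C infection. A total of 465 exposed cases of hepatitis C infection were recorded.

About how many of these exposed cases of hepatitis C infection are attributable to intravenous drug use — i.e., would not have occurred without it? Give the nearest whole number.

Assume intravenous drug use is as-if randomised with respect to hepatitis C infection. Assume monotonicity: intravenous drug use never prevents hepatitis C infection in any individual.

p₁ = 0.255, p₀ = 0.0821.
PN = (p₁ − p₀)/p₁ = (0.255 − 0.0821) / 0.255 ≈ 0.67804.
Attributable cases ≈ PN × (exposed cases) = 0.67804 × 465 ≈ 315.29.

about 315 cases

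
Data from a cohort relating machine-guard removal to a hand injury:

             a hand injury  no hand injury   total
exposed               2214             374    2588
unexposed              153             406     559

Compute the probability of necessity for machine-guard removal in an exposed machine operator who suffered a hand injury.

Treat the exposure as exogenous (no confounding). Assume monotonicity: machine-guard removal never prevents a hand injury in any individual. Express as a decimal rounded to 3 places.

PN ≈ 0.680

p₁ = P(outcome | exposed) = 2214/2588 = 0.85549
p₀ = P(outcome | unexposed) = 153/559 = 0.2737
Under exogeneity and monotonicity, PN = (p₁ − p₀) / p₁.
PN = (0.85549 − 0.2737) / 0.85549 = 0.58178 / 0.85549 ≈ 0.6801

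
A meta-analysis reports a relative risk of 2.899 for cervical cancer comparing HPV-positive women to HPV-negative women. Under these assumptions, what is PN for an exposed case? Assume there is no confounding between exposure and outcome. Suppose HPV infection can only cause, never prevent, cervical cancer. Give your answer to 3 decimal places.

PN ≈ 0.655

Under exogeneity and monotonicity, PN = (RR − 1) / RR = 1 − 1/RR.
PN = (2.899 − 1) / 2.899 = 1.899 / 2.899 ≈ 0.6551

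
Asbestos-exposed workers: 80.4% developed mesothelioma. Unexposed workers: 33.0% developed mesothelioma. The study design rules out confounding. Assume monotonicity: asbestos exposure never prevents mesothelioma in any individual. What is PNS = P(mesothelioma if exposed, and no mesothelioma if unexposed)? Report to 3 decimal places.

p₁ = 0.804, p₀ = 0.33.
Under exogeneity and monotonicity, PNS = p₁ − p₀.
PNS = 0.804 − 0.33 = 0.474

PNS ≈ 0.474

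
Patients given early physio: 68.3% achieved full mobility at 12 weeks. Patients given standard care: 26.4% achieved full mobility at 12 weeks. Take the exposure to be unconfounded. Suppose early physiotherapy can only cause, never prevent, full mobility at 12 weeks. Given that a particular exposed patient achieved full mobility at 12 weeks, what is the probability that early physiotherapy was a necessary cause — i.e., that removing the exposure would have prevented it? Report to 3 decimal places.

p₁ = 0.683, p₀ = 0.264.
Under exogeneity and monotonicity, PN = (p₁ − p₀) / p₁.
PN = (0.683 − 0.264) / 0.683 = 0.419 / 0.683 ≈ 0.6135

PN ≈ 0.613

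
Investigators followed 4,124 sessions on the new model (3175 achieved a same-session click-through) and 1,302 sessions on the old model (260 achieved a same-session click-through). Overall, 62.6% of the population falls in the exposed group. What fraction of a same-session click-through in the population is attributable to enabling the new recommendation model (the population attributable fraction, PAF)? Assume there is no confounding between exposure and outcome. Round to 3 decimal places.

PAF ≈ 0.641

p₁ = P(outcome | exposed) = 3175/4124 = 0.76988
p₀ = P(outcome | unexposed) = 260/1302 = 0.19969
Overall risk P(Y=1) = π·p₁ + (1−π)·p₀ = 0.626×0.76988 + 0.374×0.19969 = 0.55663.
Under exogeneity, PAF = [P(Y=1) − p₀] / P(Y=1).
PAF = (0.55663 − 0.19969) / 0.55663 ≈ 0.6412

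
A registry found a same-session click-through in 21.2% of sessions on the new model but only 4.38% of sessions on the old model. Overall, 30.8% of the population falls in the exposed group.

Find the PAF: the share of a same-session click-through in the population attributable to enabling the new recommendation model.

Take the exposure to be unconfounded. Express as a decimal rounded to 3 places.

PAF ≈ 0.542

p₁ = 0.212, p₀ = 0.0438.
Overall risk P(Y=1) = π·p₁ + (1−π)·p₀ = 0.308×0.212 + 0.692×0.0438 = 0.095606.
Under exogeneity, PAF = [P(Y=1) − p₀] / P(Y=1).
PAF = (0.095606 − 0.0438) / 0.095606 ≈ 0.5419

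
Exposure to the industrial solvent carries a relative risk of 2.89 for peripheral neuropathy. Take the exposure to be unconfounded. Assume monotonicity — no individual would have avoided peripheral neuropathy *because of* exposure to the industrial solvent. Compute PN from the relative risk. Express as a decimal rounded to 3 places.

PN ≈ 0.654

Under exogeneity and monotonicity, PN = (RR − 1) / RR = 1 − 1/RR.
PN = (2.89 − 1) / 2.89 = 1.89 / 2.89 ≈ 0.6540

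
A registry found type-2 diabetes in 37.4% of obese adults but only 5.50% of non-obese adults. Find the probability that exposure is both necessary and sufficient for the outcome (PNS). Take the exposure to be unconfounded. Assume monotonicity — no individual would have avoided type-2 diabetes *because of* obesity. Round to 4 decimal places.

p₁ = 0.374, p₀ = 0.055.
Under exogeneity and monotonicity, PNS = p₁ − p₀.
PNS = 0.374 − 0.055 = 0.319

PNS ≈ 0.3190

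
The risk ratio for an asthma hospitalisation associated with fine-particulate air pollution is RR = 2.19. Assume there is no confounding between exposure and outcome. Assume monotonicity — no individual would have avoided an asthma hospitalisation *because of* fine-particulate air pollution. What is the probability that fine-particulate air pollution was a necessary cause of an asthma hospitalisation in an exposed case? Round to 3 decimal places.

PN ≈ 0.543

Under exogeneity and monotonicity, PN = (RR − 1) / RR = 1 − 1/RR.
PN = (2.19 − 1) / 2.19 = 1.19 / 2.19 ≈ 0.5434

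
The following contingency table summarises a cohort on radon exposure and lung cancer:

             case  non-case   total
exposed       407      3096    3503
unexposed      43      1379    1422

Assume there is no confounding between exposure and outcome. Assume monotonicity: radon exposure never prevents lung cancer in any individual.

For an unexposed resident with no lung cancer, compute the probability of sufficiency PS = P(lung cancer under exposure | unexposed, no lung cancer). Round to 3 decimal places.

PS ≈ 0.089

p₁ = P(outcome | exposed) = 407/3503 = 0.11619
p₀ = P(outcome | unexposed) = 43/1422 = 0.030239
Under exogeneity and monotonicity, PS = (p₁ − p₀) / (1 − p₀).
PS = (0.11619 − 0.030239) / (1 − 0.030239) = 0.085947 / 0.96976 ≈ 0.0886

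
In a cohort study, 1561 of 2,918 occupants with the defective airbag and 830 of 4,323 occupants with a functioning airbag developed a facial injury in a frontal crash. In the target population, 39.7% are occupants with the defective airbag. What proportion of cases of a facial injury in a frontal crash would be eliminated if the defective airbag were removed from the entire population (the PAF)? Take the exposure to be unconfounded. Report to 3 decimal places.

p₁ = P(outcome | exposed) = 1561/2918 = 0.53496
p₀ = P(outcome | unexposed) = 830/4323 = 0.192
Overall risk P(Y=1) = π·p₁ + (1−π)·p₀ = 0.397×0.53496 + 0.603×0.192 = 0.32815.
Under exogeneity, PAF = [P(Y=1) − p₀] / P(Y=1).
PAF = (0.32815 − 0.192) / 0.32815 ≈ 0.4149

PAF ≈ 0.415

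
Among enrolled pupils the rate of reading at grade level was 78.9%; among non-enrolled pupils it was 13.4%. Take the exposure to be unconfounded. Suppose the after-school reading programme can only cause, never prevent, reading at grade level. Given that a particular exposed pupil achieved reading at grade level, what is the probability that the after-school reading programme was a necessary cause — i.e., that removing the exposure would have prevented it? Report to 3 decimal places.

p₁ = 0.789, p₀ = 0.134.
Under exogeneity and monotonicity, PN = (p₁ − p₀) / p₁.
PN = (0.789 − 0.134) / 0.789 = 0.655 / 0.789 ≈ 0.8302

PN ≈ 0.830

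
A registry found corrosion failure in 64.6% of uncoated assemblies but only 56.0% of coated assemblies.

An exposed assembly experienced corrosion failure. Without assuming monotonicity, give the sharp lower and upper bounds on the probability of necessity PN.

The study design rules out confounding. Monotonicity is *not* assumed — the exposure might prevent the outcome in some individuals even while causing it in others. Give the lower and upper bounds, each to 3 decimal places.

p₁ = 0.646, p₀ = 0.56.
Under exogeneity alone the bounds on PN are max{0,(p₁−p₀)/p₁} ≤ PN ≤ min{1,(1−p₀)/p₁}.
  lower = (p₁ − p₀)/p₁ = 0.086 / 0.646 ≈ 0.1331
  upper = min{1, (1 − p₀)/p₁} = 0.44 / 0.646 ≈ 0.6811

0.133 ≤ PN ≤ 0.681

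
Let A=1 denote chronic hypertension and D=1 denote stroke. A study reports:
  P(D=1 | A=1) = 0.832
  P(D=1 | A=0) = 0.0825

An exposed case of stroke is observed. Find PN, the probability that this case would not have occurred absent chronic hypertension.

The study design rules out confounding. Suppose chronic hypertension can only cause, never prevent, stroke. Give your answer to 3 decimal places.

Let p₁ = 0.832, p₀ = 0.0825.
Under exogeneity and monotonicity, PN = (p₁ − p₀) / p₁.
PN = (0.832 − 0.0825) / 0.832 = 0.7495 / 0.832 ≈ 0.9008

PN ≈ 0.901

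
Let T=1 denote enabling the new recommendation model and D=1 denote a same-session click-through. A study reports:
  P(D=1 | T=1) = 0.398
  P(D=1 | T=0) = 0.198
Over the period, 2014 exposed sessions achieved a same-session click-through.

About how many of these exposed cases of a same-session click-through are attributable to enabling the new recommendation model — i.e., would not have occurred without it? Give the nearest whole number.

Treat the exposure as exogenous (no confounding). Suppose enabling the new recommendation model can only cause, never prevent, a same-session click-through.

Let p₁ = 0.398, p₀ = 0.198.
PN = (p₁ − p₀)/p₁ = (0.398 − 0.198) / 0.398 ≈ 0.50251.
Attributable cases ≈ PN × (exposed cases) = 0.50251 × 2014 ≈ 1012.06.

about 1012 cases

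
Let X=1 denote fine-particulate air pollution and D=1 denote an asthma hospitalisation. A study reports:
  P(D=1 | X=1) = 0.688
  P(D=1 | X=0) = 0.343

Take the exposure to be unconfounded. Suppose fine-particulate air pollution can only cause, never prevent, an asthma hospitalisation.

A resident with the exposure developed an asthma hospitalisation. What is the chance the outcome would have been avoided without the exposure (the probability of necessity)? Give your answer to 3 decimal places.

Let p₁ = 0.688, p₀ = 0.343.
Under exogeneity and monotonicity, PN = (p₁ − p₀) / p₁.
PN = (0.688 − 0.343) / 0.688 = 0.345 / 0.688 ≈ 0.5015

PN ≈ 0.501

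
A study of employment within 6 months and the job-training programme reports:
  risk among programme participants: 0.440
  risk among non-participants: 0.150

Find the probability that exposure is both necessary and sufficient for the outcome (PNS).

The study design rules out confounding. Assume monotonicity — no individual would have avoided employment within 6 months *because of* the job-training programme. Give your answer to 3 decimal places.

Let p₁ = 0.44, p₀ = 0.15.
Under exogeneity and monotonicity, PNS = p₁ − p₀.
PNS = 0.44 − 0.15 = 0.29

PNS ≈ 0.290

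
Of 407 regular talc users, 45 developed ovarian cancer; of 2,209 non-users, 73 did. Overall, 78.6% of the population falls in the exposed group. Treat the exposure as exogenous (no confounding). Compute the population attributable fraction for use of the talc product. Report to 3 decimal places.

PAF ≈ 0.648

p₁ = P(outcome | exposed) = 45/407 = 0.11057
p₀ = P(outcome | unexposed) = 73/2209 = 0.033047
Overall risk P(Y=1) = π·p₁ + (1−π)·p₀ = 0.786×0.11057 + 0.214×0.033047 = 0.093976.
Under exogeneity, PAF = [P(Y=1) − p₀] / P(Y=1).
PAF = (0.093976 − 0.033047) / 0.093976 ≈ 0.6484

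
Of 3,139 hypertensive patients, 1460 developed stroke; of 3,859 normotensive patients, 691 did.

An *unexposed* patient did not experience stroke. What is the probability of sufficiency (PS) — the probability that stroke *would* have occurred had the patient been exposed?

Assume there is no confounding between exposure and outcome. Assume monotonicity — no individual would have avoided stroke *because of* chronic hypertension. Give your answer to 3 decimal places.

p₁ = P(outcome | exposed) = 1460/3139 = 0.46512
p₀ = P(outcome | unexposed) = 691/3859 = 0.17906
Under exogeneity and monotonicity, PS = (p₁ − p₀) / (1 − p₀).
PS = (0.46512 − 0.17906) / (1 − 0.17906) = 0.28605 / 0.82094 ≈ 0.3484

PS ≈ 0.348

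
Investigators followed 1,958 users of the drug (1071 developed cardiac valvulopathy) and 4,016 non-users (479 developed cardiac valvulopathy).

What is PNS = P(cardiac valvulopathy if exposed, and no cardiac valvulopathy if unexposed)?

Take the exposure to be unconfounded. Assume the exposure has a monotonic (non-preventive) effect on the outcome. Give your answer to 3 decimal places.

p₁ = P(outcome | exposed) = 1071/1958 = 0.54699
p₀ = P(outcome | unexposed) = 479/4016 = 0.11927
Under exogeneity and monotonicity, PNS = p₁ − p₀.
PNS = 0.54699 − 0.11927 = 0.42771

PNS ≈ 0.428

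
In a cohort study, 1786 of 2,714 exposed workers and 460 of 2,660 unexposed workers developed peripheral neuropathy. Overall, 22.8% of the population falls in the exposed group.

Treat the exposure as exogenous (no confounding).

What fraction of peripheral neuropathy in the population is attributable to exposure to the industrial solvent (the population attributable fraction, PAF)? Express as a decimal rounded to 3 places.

p₁ = P(outcome | exposed) = 1786/2714 = 0.65807
p₀ = P(outcome | unexposed) = 460/2660 = 0.17293
Overall risk P(Y=1) = π·p₁ + (1−π)·p₀ = 0.228×0.65807 + 0.772×0.17293 = 0.28354.
Under exogeneity, PAF = [P(Y=1) − p₀] / P(Y=1).
PAF = (0.28354 − 0.17293) / 0.28354 ≈ 0.3901

PAF ≈ 0.390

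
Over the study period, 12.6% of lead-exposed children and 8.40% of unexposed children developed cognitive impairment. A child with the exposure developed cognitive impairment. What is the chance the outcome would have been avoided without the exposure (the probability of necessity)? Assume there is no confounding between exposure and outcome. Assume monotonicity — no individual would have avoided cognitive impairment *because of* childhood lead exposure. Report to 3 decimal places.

p₁ = 0.126, p₀ = 0.084.
Under exogeneity and monotonicity, PN = (p₁ − p₀) / p₁.
PN = (0.126 − 0.084) / 0.126 = 0.042 / 0.126 ≈ 0.3333

PN ≈ 0.333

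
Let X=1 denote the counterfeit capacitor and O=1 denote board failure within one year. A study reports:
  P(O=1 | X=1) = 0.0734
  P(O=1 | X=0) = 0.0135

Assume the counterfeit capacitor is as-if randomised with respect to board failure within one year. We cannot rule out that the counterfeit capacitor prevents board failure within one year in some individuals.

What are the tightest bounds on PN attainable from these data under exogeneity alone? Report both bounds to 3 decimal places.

Let p₁ = 0.0734, p₀ = 0.0135.
Under exogeneity alone the bounds on PN are max{0,(p₁−p₀)/p₁} ≤ PN ≤ min{1,(1−p₀)/p₁}.
  lower = (p₁ − p₀)/p₁ = 0.0599 / 0.0734 ≈ 0.8161
  upper = min{1, (1 − p₀)/p₁} = 0.9865 / 0.0734 ≈ 13.4401 → capped at 1

0.816 ≤ PN ≤ 1.000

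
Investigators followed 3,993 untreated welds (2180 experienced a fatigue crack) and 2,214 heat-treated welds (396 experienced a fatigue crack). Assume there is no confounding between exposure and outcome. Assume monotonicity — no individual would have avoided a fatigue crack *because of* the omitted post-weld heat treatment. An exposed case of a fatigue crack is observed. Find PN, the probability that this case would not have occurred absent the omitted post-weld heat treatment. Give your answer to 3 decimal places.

PN ≈ 0.672

p₁ = P(outcome | exposed) = 2180/3993 = 0.54596
p₀ = P(outcome | unexposed) = 396/2214 = 0.17886
Under exogeneity and monotonicity, PN = (p₁ − p₀) / p₁.
PN = (0.54596 − 0.17886) / 0.54596 = 0.36709 / 0.54596 ≈ 0.6724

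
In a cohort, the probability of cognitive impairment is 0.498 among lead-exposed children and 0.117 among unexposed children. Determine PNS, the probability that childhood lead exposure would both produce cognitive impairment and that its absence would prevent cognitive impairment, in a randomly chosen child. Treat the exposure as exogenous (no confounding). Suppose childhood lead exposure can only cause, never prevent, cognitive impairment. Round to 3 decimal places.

Let p₁ = 0.498, p₀ = 0.117.
Under exogeneity and monotonicity, PNS = p₁ − p₀.
PNS = 0.498 − 0.117 = 0.381

PNS ≈ 0.381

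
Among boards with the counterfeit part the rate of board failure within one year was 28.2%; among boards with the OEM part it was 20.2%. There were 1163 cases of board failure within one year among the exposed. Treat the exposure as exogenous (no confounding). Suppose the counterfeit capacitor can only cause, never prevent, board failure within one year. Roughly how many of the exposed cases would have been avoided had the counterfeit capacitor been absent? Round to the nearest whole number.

about 330 cases

p₁ = 0.282, p₀ = 0.202.
PN = (p₁ − p₀)/p₁ = (0.282 − 0.202) / 0.282 ≈ 0.28369.
Attributable cases ≈ PN × (exposed cases) = 0.28369 × 1163 ≈ 329.93.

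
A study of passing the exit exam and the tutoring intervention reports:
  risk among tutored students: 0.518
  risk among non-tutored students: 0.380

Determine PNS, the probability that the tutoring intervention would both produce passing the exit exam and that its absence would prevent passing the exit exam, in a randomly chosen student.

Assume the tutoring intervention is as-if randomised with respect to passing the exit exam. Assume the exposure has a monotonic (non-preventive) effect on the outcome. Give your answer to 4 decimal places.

PNS ≈ 0.1380

Let p₁ = 0.518, p₀ = 0.38.
Under exogeneity and monotonicity, PNS = p₁ − p₀.
PNS = 0.518 − 0.38 = 0.138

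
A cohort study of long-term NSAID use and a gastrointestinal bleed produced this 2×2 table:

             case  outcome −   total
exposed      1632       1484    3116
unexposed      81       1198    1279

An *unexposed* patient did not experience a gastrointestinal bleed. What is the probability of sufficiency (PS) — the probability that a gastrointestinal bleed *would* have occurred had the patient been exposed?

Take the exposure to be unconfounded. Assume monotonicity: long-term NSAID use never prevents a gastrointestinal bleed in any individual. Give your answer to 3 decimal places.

p₁ = P(outcome | exposed) = 1632/3116 = 0.52375
p₀ = P(outcome | unexposed) = 81/1279 = 0.063331
Under exogeneity and monotonicity, PS = (p₁ − p₀)/(1 − p₀).
PS = (0.52375 − 0.063331) / 0.93667 ≈ 0.4915

PS ≈ 0.492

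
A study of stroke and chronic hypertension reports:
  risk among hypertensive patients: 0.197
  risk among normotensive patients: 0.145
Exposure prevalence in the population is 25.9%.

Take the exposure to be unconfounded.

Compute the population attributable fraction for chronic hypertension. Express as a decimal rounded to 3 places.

Let p₁ = 0.197, p₀ = 0.145.
Overall risk P(Y=1) = π·p₁ + (1−π)·p₀ = 0.259×0.197 + 0.741×0.145 = 0.15847.
Under exogeneity, PAF = [P(Y=1) − p₀] / P(Y=1).
PAF = (0.15847 − 0.145) / 0.15847 ≈ 0.0850

PAF ≈ 0.085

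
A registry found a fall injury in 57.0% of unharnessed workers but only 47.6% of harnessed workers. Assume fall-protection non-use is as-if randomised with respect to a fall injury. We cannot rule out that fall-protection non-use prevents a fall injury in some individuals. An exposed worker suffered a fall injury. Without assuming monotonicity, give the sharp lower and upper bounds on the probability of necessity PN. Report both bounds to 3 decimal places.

0.165 ≤ PN ≤ 0.919

p₁ = 0.57, p₀ = 0.476.
Under exogeneity alone the bounds on PN are max{0,(p₁−p₀)/p₁} ≤ PN ≤ min{1,(1−p₀)/p₁}.
  lower = (p₁ − p₀)/p₁ = 0.094 / 0.57 ≈ 0.1649
  upper = min{1, (1 − p₀)/p₁} = 0.524 / 0.57 ≈ 0.9193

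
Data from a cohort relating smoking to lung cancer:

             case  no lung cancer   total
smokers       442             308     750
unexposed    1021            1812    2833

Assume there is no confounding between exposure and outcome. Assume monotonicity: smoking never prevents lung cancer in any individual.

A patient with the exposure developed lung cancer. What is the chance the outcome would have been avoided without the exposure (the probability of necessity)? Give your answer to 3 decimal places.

p₁ = P(outcome | exposed) = 442/750 = 0.58933
p₀ = P(outcome | unexposed) = 1021/2833 = 0.3604
Under exogeneity and monotonicity, PN = (p₁ − p₀)/p₁.
PN = (0.58933 − 0.3604) / 0.58933 ≈ 0.3885

PN ≈ 0.388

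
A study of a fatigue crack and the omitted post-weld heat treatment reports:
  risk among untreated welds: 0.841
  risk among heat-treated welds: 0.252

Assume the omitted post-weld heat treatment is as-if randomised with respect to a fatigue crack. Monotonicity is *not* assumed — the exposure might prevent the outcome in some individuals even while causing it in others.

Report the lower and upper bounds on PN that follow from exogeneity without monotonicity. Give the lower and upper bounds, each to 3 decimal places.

Let p₁ = 0.841, p₀ = 0.252.
Under exogeneity alone the bounds on PN are max{0,(p₁−p₀)/p₁} ≤ PN ≤ min{1,(1−p₀)/p₁}.
  lower = (p₁ − p₀)/p₁ = 0.589 / 0.841 ≈ 0.7004
  upper = min{1, (1 − p₀)/p₁} = 0.748 / 0.841 ≈ 0.8894

0.700 ≤ PN ≤ 0.889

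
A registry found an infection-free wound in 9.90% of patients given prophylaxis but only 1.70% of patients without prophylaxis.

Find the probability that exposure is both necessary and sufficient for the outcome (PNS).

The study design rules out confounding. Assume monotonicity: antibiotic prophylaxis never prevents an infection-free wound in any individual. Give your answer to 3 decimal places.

p₁ = 0.099, p₀ = 0.017.
Under exogeneity and monotonicity, PNS = p₁ − p₀.
PNS = 0.099 − 0.017 = 0.082

PNS ≈ 0.082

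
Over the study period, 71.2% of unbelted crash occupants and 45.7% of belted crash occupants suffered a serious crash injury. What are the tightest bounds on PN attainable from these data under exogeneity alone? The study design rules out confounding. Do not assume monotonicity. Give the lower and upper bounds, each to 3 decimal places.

0.358 ≤ PN ≤ 0.763

p₁ = 0.712, p₀ = 0.457.
Under exogeneity alone the bounds on PN are max{0,(p₁−p₀)/p₁} ≤ PN ≤ min{1,(1−p₀)/p₁}.
  lower = (p₁ − p₀)/p₁ = 0.255 / 0.712 ≈ 0.3581
  upper = min{1, (1 − p₀)/p₁} = 0.543 / 0.712 ≈ 0.7626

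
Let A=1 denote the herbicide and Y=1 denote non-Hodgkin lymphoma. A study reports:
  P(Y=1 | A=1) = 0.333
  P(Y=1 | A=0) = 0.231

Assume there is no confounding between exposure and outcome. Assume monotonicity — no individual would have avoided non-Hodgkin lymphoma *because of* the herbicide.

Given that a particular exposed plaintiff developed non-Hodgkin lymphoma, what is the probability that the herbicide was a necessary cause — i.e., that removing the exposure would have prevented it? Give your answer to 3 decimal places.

Let p₁ = 0.333, p₀ = 0.231.
Under exogeneity and monotonicity, PN = (p₁ − p₀) / p₁.
PN = (0.333 − 0.231) / 0.333 = 0.102 / 0.333 ≈ 0.3063

PN ≈ 0.306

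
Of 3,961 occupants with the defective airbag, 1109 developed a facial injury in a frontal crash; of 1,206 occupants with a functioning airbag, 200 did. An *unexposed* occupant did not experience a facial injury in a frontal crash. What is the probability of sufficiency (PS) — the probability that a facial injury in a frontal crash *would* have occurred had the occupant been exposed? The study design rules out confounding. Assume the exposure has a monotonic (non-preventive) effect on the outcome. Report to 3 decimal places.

PS ≈ 0.137

p₁ = P(outcome | exposed) = 1109/3961 = 0.27998
p₀ = P(outcome | unexposed) = 200/1206 = 0.16584
Under exogeneity and monotonicity, PS = (p₁ − p₀) / (1 − p₀).
PS = (0.27998 − 0.16584) / (1 − 0.16584) = 0.11414 / 0.83416 ≈ 0.1368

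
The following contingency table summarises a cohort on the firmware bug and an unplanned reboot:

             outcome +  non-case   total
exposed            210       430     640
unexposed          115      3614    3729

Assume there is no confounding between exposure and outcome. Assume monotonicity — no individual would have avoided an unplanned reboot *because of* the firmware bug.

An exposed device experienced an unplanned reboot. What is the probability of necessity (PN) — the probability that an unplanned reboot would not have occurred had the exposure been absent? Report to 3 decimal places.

p₁ = P(outcome | exposed) = 210/640 = 0.32812
p₀ = P(outcome | unexposed) = 115/3729 = 0.030839
Under exogeneity and monotonicity, PN = (p₁ − p₀)/p₁.
PN = (0.32812 − 0.030839) / 0.32812 ≈ 0.9060

PN ≈ 0.906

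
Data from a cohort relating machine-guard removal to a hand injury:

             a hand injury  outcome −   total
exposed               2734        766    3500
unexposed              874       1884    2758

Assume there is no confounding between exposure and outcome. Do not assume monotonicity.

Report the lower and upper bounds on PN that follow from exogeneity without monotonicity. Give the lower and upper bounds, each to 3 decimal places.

0.594 ≤ PN ≤ 0.874

p₁ = P(outcome | exposed) = 2734/3500 = 0.78114
p₀ = P(outcome | unexposed) = 874/2758 = 0.3169
Under exogeneity alone the bounds on PN are max{0,(p₁−p₀)/p₁} ≤ PN ≤ min{1,(1−p₀)/p₁}.
  lower = (p₁ − p₀)/p₁ = 0.46425 / 0.78114 ≈ 0.5943
  upper = min{1, (1 − p₀)/p₁} = 0.6831 / 0.78114 ≈ 0.8745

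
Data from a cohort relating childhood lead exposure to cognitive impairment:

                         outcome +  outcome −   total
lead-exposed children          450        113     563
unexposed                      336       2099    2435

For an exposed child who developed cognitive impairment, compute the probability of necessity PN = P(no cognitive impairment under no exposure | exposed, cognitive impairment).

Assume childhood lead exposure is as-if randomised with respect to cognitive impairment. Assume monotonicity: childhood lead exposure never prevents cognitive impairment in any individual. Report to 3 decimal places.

p₁ = P(outcome | exposed) = 450/563 = 0.79929
p₀ = P(outcome | unexposed) = 336/2435 = 0.13799
Under exogeneity and monotonicity, PN = (p₁ − p₀)/p₁.
PN = (0.79929 − 0.13799) / 0.79929 ≈ 0.8274

PN ≈ 0.827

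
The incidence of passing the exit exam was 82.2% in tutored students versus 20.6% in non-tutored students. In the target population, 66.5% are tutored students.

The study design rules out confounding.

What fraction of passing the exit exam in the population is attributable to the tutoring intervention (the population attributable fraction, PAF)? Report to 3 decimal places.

p₁ = 0.822, p₀ = 0.206.
Overall risk P(Y=1) = π·p₁ + (1−π)·p₀ = 0.665×0.822 + 0.335×0.206 = 0.61564.
Under exogeneity, PAF = [P(Y=1) − p₀] / P(Y=1).
PAF = (0.61564 − 0.206) / 0.61564 ≈ 0.6654

PAF ≈ 0.665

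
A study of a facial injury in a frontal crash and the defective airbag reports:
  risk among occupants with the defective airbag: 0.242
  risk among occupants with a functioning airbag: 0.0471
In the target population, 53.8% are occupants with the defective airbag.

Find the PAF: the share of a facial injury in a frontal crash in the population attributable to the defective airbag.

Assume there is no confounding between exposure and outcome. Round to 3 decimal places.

PAF ≈ 0.690

Let p₁ = 0.242, p₀ = 0.0471.
Overall risk P(Y=1) = π·p₁ + (1−π)·p₀ = 0.538×0.242 + 0.462×0.0471 = 0.15196.
Under exogeneity, PAF = [P(Y=1) − p₀] / P(Y=1).
PAF = (0.15196 − 0.0471) / 0.15196 ≈ 0.6900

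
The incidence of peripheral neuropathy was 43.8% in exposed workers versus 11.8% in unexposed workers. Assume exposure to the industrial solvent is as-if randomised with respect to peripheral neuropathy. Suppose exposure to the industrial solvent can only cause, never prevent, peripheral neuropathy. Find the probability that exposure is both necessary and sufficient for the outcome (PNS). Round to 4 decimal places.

p₁ = 0.438, p₀ = 0.118.
Under exogeneity and monotonicity, PNS = p₁ − p₀.
PNS = 0.438 − 0.118 = 0.32

PNS ≈ 0.3200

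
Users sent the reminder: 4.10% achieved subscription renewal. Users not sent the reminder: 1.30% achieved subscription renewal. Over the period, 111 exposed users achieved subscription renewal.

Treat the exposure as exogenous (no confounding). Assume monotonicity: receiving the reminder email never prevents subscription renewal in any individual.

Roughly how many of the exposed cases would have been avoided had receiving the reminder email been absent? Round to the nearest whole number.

p₁ = 0.041, p₀ = 0.013.
PN = (p₁ − p₀)/p₁ = (0.041 − 0.013) / 0.041 ≈ 0.68293.
Attributable cases ≈ PN × (exposed cases) = 0.68293 × 111 ≈ 75.80.

about 76 cases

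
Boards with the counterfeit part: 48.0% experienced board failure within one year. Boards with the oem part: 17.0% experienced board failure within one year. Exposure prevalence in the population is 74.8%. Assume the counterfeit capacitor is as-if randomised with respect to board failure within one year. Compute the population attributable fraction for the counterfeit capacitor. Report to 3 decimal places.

p₁ = 0.48, p₀ = 0.17.
Overall risk P(Y=1) = π·p₁ + (1−π)·p₀ = 0.748×0.48 + 0.252×0.17 = 0.40188.
Under exogeneity, PAF = [P(Y=1) − p₀] / P(Y=1).
PAF = (0.40188 − 0.17) / 0.40188 ≈ 0.5770

PAF ≈ 0.577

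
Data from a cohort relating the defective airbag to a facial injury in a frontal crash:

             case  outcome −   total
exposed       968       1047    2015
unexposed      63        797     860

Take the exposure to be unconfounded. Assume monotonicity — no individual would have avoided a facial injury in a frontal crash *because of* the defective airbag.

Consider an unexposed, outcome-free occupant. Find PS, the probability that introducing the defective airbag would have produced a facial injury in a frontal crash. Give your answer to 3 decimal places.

p₁ = P(outcome | exposed) = 968/2015 = 0.4804
p₀ = P(outcome | unexposed) = 63/860 = 0.073256
Under exogeneity and monotonicity, PS = (p₁ − p₀) / (1 − p₀).
PS = (0.4804 − 0.073256) / (1 − 0.073256) = 0.40714 / 0.92674 ≈ 0.4393

PS ≈ 0.439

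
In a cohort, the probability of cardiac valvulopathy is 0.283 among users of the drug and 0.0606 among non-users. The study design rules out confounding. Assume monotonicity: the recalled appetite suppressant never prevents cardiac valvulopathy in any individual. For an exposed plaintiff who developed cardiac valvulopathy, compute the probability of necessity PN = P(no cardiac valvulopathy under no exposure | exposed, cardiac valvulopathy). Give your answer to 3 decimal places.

PN ≈ 0.786

Let p₁ = 0.283, p₀ = 0.0606.
Under exogeneity and monotonicity, PN = (p₁ − p₀) / p₁.
PN = (0.283 − 0.0606) / 0.283 = 0.2224 / 0.283 ≈ 0.7859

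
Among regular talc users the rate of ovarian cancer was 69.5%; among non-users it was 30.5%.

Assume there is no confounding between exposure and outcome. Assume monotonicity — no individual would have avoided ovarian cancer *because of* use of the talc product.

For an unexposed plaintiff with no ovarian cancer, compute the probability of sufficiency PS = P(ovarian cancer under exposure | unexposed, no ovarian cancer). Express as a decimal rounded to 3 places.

PS ≈ 0.561

p₁ = 0.695, p₀ = 0.305.
Under exogeneity and monotonicity, PS = (p₁ − p₀) / (1 − p₀).
PS = (0.695 − 0.305) / (1 − 0.305) = 0.39 / 0.695 ≈ 0.5612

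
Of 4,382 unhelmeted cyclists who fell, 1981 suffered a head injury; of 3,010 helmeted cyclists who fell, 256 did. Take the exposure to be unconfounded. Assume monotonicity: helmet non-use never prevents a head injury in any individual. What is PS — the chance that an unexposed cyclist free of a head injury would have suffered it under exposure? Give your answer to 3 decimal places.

PS ≈ 0.401

p₁ = P(outcome | exposed) = 1981/4382 = 0.45208
p₀ = P(outcome | unexposed) = 256/3010 = 0.08505
Under exogeneity and monotonicity, PS = (p₁ − p₀) / (1 − p₀).
PS = (0.45208 − 0.08505) / (1 − 0.08505) = 0.36703 / 0.91495 ≈ 0.4011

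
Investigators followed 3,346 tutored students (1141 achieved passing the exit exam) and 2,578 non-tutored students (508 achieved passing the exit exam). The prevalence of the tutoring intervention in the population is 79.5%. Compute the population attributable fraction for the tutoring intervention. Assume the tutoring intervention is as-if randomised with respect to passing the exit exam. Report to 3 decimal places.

p₁ = P(outcome | exposed) = 1141/3346 = 0.341
p₀ = P(outcome | unexposed) = 508/2578 = 0.19705
Overall risk P(Y=1) = π·p₁ + (1−π)·p₀ = 0.795×0.341 + 0.205×0.19705 = 0.31149.
Under exogeneity, PAF = [P(Y=1) − p₀] / P(Y=1).
PAF = (0.31149 − 0.19705) / 0.31149 ≈ 0.3674

PAF ≈ 0.367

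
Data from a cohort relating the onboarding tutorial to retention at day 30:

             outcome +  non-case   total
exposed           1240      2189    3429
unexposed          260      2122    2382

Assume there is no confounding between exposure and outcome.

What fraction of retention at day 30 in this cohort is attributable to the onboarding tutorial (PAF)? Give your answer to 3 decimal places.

p₁ = P(outcome | exposed) = 1240/3429 = 0.36162
p₀ = P(outcome | unexposed) = 260/2382 = 0.10915
Exposure prevalence π = 3429/5811 = 0.59009; overall risk P(Y=1) = 0.25813.
Under exogeneity, PAF = [P(Y=1) − p₀]/P(Y=1).
PAF = (0.25813 − 0.10915) / 0.25813 ≈ 0.5771

PAF ≈ 0.577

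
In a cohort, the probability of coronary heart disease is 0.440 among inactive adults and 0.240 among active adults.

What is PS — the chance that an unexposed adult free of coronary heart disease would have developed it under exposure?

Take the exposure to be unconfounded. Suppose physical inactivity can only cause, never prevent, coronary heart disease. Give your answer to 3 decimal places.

Let p₁ = 0.44, p₀ = 0.24.
Under exogeneity and monotonicity, PS = (p₁ − p₀) / (1 − p₀).
PS = (0.44 − 0.24) / (1 − 0.24) = 0.2 / 0.76 ≈ 0.2632

PS ≈ 0.263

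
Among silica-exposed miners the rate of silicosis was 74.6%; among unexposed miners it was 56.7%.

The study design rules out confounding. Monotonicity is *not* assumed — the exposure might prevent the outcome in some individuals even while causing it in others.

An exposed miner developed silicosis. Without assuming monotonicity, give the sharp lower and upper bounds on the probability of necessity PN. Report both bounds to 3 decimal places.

0.240 ≤ PN ≤ 0.580

p₁ = 0.746, p₀ = 0.567.
Under exogeneity alone the bounds on PN are max{0,(p₁−p₀)/p₁} ≤ PN ≤ min{1,(1−p₀)/p₁}.
  lower = (p₁ − p₀)/p₁ = 0.179 / 0.746 ≈ 0.2399
  upper = min{1, (1 − p₀)/p₁} = 0.433 / 0.746 ≈ 0.5804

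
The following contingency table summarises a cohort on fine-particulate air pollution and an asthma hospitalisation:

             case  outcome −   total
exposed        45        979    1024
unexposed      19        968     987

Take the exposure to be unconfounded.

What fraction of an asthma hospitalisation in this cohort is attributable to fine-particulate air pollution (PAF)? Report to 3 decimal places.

p₁ = P(outcome | exposed) = 45/1024 = 0.043945
p₀ = P(outcome | unexposed) = 19/987 = 0.01925
Exposure prevalence π = 1024/2011 = 0.5092; overall risk P(Y=1) = 0.031825.
Under exogeneity, PAF = [P(Y=1) − p₀]/P(Y=1).
PAF = (0.031825 − 0.01925) / 0.031825 ≈ 0.3951

PAF ≈ 0.395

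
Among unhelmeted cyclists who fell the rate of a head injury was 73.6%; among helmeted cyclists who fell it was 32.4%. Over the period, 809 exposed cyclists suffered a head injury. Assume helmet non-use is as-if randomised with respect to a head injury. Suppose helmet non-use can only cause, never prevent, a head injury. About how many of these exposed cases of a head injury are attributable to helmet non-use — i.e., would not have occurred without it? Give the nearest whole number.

p₁ = 0.736, p₀ = 0.324.
PN = (p₁ − p₀)/p₁ = (0.736 − 0.324) / 0.736 ≈ 0.55978.
Attributable cases ≈ PN × (exposed cases) = 0.55978 × 809 ≈ 452.86.

about 453 cases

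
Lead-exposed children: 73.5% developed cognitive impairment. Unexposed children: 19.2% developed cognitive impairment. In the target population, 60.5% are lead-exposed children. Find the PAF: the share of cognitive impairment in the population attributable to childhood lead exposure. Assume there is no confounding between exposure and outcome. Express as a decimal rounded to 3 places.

PAF ≈ 0.631

p₁ = 0.735, p₀ = 0.192.
Overall risk P(Y=1) = π·p₁ + (1−π)·p₀ = 0.605×0.735 + 0.395×0.192 = 0.52051.
Under exogeneity, PAF = [P(Y=1) − p₀] / P(Y=1).
PAF = (0.52051 − 0.192) / 0.52051 ≈ 0.6311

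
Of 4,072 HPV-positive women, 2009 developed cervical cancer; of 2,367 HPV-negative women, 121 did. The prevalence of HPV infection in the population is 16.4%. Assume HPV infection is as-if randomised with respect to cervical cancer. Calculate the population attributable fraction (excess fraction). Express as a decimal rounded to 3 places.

PAF ≈ 0.587

p₁ = P(outcome | exposed) = 2009/4072 = 0.49337
p₀ = P(outcome | unexposed) = 121/2367 = 0.05112
Overall risk P(Y=1) = π·p₁ + (1−π)·p₀ = 0.164×0.49337 + 0.836×0.05112 = 0.12365.
Under exogeneity, PAF = [P(Y=1) − p₀] / P(Y=1).
PAF = (0.12365 − 0.05112) / 0.12365 ≈ 0.5866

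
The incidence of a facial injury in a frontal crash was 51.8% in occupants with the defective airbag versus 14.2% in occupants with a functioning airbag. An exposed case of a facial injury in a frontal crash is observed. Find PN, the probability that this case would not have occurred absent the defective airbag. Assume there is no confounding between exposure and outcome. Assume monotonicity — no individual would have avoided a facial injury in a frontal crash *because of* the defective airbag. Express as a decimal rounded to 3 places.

p₁ = 0.518, p₀ = 0.142.
Under exogeneity and monotonicity, PN = (p₁ − p₀) / p₁.
PN = (0.518 − 0.142) / 0.518 = 0.376 / 0.518 ≈ 0.7259

PN ≈ 0.726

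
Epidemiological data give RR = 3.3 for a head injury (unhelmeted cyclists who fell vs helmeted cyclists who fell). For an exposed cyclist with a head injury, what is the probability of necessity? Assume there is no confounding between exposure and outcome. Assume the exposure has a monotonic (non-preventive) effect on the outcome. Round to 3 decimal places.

PN ≈ 0.697

Under exogeneity and monotonicity, PN = (RR − 1) / RR = 1 − 1/RR.
PN = (3.3 − 1) / 3.3 = 2.3 / 3.3 ≈ 0.6970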